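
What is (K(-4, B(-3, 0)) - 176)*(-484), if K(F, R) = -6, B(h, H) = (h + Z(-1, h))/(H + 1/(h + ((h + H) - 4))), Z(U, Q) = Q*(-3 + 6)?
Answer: 88088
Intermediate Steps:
Z(U, Q) = 3*Q (Z(U, Q) = Q*3 = 3*Q)
B(h, H) = 4*h/(H + 1/(-4 + H + 2*h)) (B(h, H) = (h + 3*h)/(H + 1/(h + ((h + H) - 4))) = (4*h)/(H + 1/(h + ((H + h) - 4))) = (4*h)/(H + 1/(h + (-4 + H + h))) = (4*h)/(H + 1/(-4 + H + 2*h)) = 4*h/(H + 1/(-4 + H + 2*h)))
(K(-4, B(-3, 0)) - 176)*(-484) = (-6 - 176)*(-484) = -182*(-484) = 88088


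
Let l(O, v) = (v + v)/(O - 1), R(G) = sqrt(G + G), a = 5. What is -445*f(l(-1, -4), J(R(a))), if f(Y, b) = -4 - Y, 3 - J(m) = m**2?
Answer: 3560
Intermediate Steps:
R(G) = sqrt(2)*sqrt(G) (R(G) = sqrt(2*G) = sqrt(2)*sqrt(G))
J(m) = 3 - m**2
l(O, v) = 2*v/(-1 + O) (l(O, v) = (2*v)/(-1 + O) = 2*v/(-1 + O))
-445*f(l(-1, -4), J(R(a))) = -445*(-4 - 2*(-4)/(-1 - 1)) = -445*(-4 - 2*(-4)/(-2)) = -445*(-4 - 2*(-4)*(-1)/2) = -445*(-4 - 1*4) = -445*(-4 - 4) = -445*(-8) = 3560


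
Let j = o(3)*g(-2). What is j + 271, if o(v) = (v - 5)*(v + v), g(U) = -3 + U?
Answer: 331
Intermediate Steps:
o(v) = 2*v*(-5 + v) (o(v) = (-5 + v)*(2*v) = 2*v*(-5 + v))
j = 60 (j = (2*3*(-5 + 3))*(-3 - 2) = (2*3*(-2))*(-5) = -12*(-5) = 60)
j + 271 = 60 + 271 = 331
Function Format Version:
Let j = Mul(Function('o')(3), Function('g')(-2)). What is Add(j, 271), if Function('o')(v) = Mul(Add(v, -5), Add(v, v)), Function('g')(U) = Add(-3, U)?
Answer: 331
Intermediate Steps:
Function('o')(v) = Mul(2, v, Add(-5, v)) (Function('o')(v) = Mul(Add(-5, v), Mul(2, v)) = Mul(2, v, Add(-5, v)))
j = 60 (j = Mul(Mul(2, 3, Add(-5, 3)), Add(-3, -2)) = Mul(Mul(2, 3, -2), -5) = Mul(-12, -5) = 60)
Add(j, 271) = Add(60, 271) = 331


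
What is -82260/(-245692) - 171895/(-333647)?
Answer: 17419757140/20493599681 ≈ 0.85001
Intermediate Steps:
-82260/(-245692) - 171895/(-333647) = -82260*(-1/245692) - 171895*(-1/333647) = 20565/61423 + 171895/333647 = 17419757140/20493599681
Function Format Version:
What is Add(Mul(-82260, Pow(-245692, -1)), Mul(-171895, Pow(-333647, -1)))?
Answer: Rational(17419757140, 20493599681) ≈ 0.85001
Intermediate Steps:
Add(Mul(-82260, Pow(-245692, -1)), Mul(-171895, Pow(-333647, -1))) = Add(Mul(-82260, Rational(-1, 245692)), Mul(-171895, Rational(-1, 333647))) = Add(Rational(20565, 61423), Rational(171895, 333647)) = Rational(17419757140, 20493599681)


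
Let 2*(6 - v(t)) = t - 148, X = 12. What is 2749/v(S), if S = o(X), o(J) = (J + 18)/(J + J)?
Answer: 21992/635 ≈ 34.633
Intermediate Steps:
o(J) = (18 + J)/(2*J) (o(J) = (18 + J)/((2*J)) = (18 + J)*(1/(2*J)) = (18 + J)/(2*J))
S = 5/4 (S = (½)*(18 + 12)/12 = (½)*(1/12)*30 = 5/4 ≈ 1.2500)
v(t) = 80 - t/2 (v(t) = 6 - (t - 148)/2 = 6 - (-148 + t)/2 = 6 + (74 - t/2) = 80 - t/2)
2749/v(S) = 2749/(80 - ½*5/4) = 2749/(80 - 5/8) = 2749/(635/8) = 2749*(8/635) = 21992/635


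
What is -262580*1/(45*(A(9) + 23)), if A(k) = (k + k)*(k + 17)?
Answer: -52516/4419 ≈ -11.884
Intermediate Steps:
A(k) = 2*k*(17 + k) (A(k) = (2*k)*(17 + k) = 2*k*(17 + k))
-262580*1/(45*(A(9) + 23)) = -262580*1/(45*(2*9*(17 + 9) + 23)) = -262580*1/(45*(2*9*26 + 23)) = -262580*1/(45*(468 + 23)) = -262580/(45*491) = -262580/22095 = -262580*1/22095 = -52516/4419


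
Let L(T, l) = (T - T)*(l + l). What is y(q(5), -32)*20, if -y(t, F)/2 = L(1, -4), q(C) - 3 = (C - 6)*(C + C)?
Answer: 0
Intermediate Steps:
L(T, l) = 0 (L(T, l) = 0*(2*l) = 0)
q(C) = 3 + 2*C*(-6 + C) (q(C) = 3 + (C - 6)*(C + C) = 3 + (-6 + C)*(2*C) = 3 + 2*C*(-6 + C))
y(t, F) = 0 (y(t, F) = -2*0 = 0)
y(q(5), -32)*20 = 0*20 = 0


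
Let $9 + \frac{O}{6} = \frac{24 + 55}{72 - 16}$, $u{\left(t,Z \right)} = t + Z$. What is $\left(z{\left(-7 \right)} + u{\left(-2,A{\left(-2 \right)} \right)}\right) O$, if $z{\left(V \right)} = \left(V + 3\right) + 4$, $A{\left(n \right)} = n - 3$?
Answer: $\frac{1275}{4} \approx 318.75$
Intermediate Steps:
$A{\left(n \right)} = -3 + n$
$u{\left(t,Z \right)} = Z + t$
$z{\left(V \right)} = 7 + V$ ($z{\left(V \right)} = \left(3 + V\right) + 4 = 7 + V$)
$O = - \frac{1275}{28}$ ($O = -54 + 6 \frac{24 + 55}{72 - 16} = -54 + 6 \cdot \frac{79}{56} = -54 + \frac{237}{28} = - \frac{1275}{28} \approx -45.536$)
$\left(z{\left(-7 \right)} + u{\left(-2,A{\left(-2 \right)} \right)}\right) O = \left(\left(7 - 7\right) - 7\right) \left(- \frac{1275}{28}\right) = \left(0 - 7\right) \left(- \frac{1275}{28}\right) = \left(-7\right) \left(- \frac{1275}{28}\right) = \frac{1275}{4}$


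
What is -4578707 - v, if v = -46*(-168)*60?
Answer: -5042387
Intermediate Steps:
v = 463680 (v = 7728*60 = 463680)
-4578707 - v = -4578707 - 1*463680 = -4578707 - 463680 = -5042387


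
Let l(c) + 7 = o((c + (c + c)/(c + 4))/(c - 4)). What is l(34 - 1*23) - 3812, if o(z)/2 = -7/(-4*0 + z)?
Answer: -715623/187 ≈ -3826.9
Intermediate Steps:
o(z) = -14/z (o(z) = 2*(-7/(-4*0 + z)) = 2*(-7/(0 + z)) = 2*(-7/z) = -14/z)
l(c) = -7 - 14*(-4 + c)/(c + 2*c/(4 + c)) (l(c) = -7 - 14*(c - 4)/(c + (c + c)/(c + 4)) = -7 - 14*(-4 + c)/(c + (2*c)/(4 + c)) = -7 - 14*(-4 + c)/(c + 2*c/(4 + c)))
l(34 - 1*23) - 3812 = 7*(32 - 6*(34 - 1*23) - 3*(34 - 1*23)**2)/((34 - 1*23)*(6 + (34 - 1*23))) - 3812 = 7*(32 - 6*(34 - 23) - 3*(34 - 23)**2)/((34 - 23)*(6 + (34 - 23))) - 3812 = 7*(32 - 6*11 - 3*11**2)/(11*(6 + 11)) - 3812 = 7*(1/11)*(32 - 66 - 3*121)/17 - 3812 = 7*(1/11)*(1/17)*(32 - 66 - 363) - 3812 = 7*(1/11)*(1/17)*(-397) - 3812 = -2779/187 - 3812 = -715623/187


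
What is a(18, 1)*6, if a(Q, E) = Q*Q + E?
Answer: 1950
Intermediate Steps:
a(Q, E) = E + Q² (a(Q, E) = Q² + E = E + Q²)
a(18, 1)*6 = (1 + 18²)*6 = (1 + 324)*6 = 325*6 = 1950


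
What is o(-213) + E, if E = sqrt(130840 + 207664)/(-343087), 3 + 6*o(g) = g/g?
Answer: -1/3 - 2*sqrt(84626)/343087 ≈ -0.33503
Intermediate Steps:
o(g) = -1/3 (o(g) = -1/2 + (g/g)/6 = -1/2 + (1/6)*1 = -1/2 + 1/6 = -1/3)
E = -2*sqrt(84626)/343087 (E = sqrt(338504)*(-1/343087) = (2*sqrt(84626))*(-1/343087) = -2*sqrt(84626)/343087 ≈ -0.0016958)
o(-213) + E = -1/3 - 2*sqrt(84626)/343087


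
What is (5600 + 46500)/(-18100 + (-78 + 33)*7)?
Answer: -10420/3683 ≈ -2.8292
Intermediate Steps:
(5600 + 46500)/(-18100 + (-78 + 33)*7) = 52100/(-18100 - 45*7) = 52100/(-18100 - 315) = 52100/(-18415) = 52100*(-1/18415) = -10420/3683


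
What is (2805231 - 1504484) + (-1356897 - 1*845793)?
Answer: -901943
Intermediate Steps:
(2805231 - 1504484) + (-1356897 - 1*845793) = 1300747 + (-1356897 - 845793) = 1300747 - 2202690 = -901943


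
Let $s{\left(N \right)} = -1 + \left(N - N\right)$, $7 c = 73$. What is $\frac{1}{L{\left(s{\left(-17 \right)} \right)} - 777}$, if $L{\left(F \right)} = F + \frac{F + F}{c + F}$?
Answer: $- \frac{33}{25681} \approx -0.001285$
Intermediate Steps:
$c = \frac{73}{7}$ ($c = \frac{1}{7} \cdot 73 = \frac{73}{7} \approx 10.429$)
$s{\left(N \right)} = -1$ ($s{\left(N \right)} = -1 + 0 = -1$)
$L{\left(F \right)} = F + \frac{2 F}{\frac{73}{7} + F}$ ($L{\left(F \right)} = F + \frac{F + F}{\frac{73}{7} + F} = F + \frac{2 F}{\frac{73}{7} + F}$)
$\frac{1}{L{\left(s{\left(-17 \right)} \right)} - 777} = \frac{1}{- \frac{87 + 7 \left(-1\right)}{73 + 7 \left(-1\right)} - 777} = \frac{1}{- \frac{87 - 7}{73 - 7} - 777} = \frac{1}{\left(-1\right) \frac{1}{66} \cdot 80 - 777} = \frac{1}{- \frac{40}{33} - 777} = \frac{1}{- \frac{25681}{33}} = - \frac{33}{25681}$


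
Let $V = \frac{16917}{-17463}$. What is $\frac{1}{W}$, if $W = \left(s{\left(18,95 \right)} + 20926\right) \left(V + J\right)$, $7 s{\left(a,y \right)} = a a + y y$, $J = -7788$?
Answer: $- \frac{40747}{7065313181797} \approx -5.7672 \cdot 10^{-9}$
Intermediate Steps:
$V = - \frac{5639}{5821}$ ($V = 16917 \left(- \frac{1}{17463}\right) = - \frac{5639}{5821} \approx -0.96873$)
$s{\left(a,y \right)} = \frac{a^{2}}{7} + \frac{y^{2}}{7}$ ($s{\left(a,y \right)} = \frac{a a + y y}{7} = \frac{a^{2} + y^{2}}{7} = \frac{a^{2}}{7} + \frac{y^{2}}{7}$)
$W = - \frac{7065313181797}{40747}$ ($W = \left(\left(\frac{18^{2}}{7} + \frac{95^{2}}{7}\right) + 20926\right) \left(- \frac{5639}{5821} - 7788\right) = \left(\left(\frac{1}{7} \cdot 324 + \frac{1}{7} \cdot 9025\right) + 20926\right) \left(- \frac{45339587}{5821}\right) = \left(\left(\frac{324}{7} + \frac{9025}{7}\right) + 20926\right) \left(- \frac{45339587}{5821}\right) = \left(\frac{9349}{7} + 20926\right) \left(- \frac{45339587}{5821}\right) = \frac{155831}{7} \left(- \frac{45339587}{5821}\right) = - \frac{7065313181797}{40747} \approx -1.7339 \cdot 10^{8}$)
$\frac{1}{W} = \frac{1}{- \frac{7065313181797}{40747}} = - \frac{40747}{7065313181797}$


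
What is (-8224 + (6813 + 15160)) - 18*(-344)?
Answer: 19941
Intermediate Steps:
(-8224 + (6813 + 15160)) - 18*(-344) = (-8224 + 21973) + 6192 = 13749 + 6192 = 19941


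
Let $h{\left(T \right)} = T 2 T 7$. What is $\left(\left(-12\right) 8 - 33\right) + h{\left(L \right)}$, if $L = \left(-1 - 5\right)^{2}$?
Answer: $18015$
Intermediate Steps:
$L = 36$ ($L = \left(-6\right)^{2} = 36$)
$h{\left(T \right)} = 14 T^{2}$ ($h{\left(T \right)} = 2 T T 7 = 2 T^{2} \cdot 7 = 14 T^{2}$)
$\left(\left(-12\right) 8 - 33\right) + h{\left(L \right)} = \left(\left(-12\right) 8 - 33\right) + 14 \cdot 36^{2} = \left(-96 - 33\right) + 14 \cdot 1296 = -129 + 18144 = 18015$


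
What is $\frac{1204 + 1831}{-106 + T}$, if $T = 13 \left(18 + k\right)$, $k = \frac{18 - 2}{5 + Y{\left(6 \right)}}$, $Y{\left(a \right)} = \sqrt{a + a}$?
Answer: $\frac{39455}{2512} + \frac{3035 \sqrt{3}}{1256} \approx 19.892$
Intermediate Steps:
$Y{\left(a \right)} = \sqrt{2} \sqrt{a}$ ($Y{\left(a \right)} = \sqrt{2 a} = \sqrt{2} \sqrt{a}$)
$k = \frac{16}{5 + 2 \sqrt{3}}$ ($k = \frac{18 - 2}{5 + \sqrt{2} \sqrt{6}} = \frac{16}{5 + 2 \sqrt{3}} \approx 1.8903$)
$T = 314 - 32 \sqrt{3}$ ($T = 13 \left(18 + \left(\frac{80}{13} - \frac{32 \sqrt{3}}{13}\right)\right) = 13 \left(\frac{314}{13} - \frac{32 \sqrt{3}}{13}\right) = 314 - 32 \sqrt{3} \approx 258.57$)
$\frac{1204 + 1831}{-106 + T} = \frac{1204 + 1831}{-106 + \left(314 - 32 \sqrt{3}\right)} = \frac{3035}{208 - 32 \sqrt{3}}$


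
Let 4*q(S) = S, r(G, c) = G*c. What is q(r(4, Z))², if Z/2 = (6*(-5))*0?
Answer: 0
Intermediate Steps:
Z = 0 (Z = 2*((6*(-5))*0) = 2*(-30*0) = 2*0 = 0)
q(S) = S/4
q(r(4, Z))² = ((4*0)/4)² = ((¼)*0)² = 0² = 0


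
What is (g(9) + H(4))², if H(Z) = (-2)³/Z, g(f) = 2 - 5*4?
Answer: 400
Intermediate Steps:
g(f) = -18 (g(f) = 2 - 20 = -18)
H(Z) = -8/Z
(g(9) + H(4))² = (-18 - 8/4)² = (-18 - 8*¼)² = (-18 - 2)² = (-20)² = 400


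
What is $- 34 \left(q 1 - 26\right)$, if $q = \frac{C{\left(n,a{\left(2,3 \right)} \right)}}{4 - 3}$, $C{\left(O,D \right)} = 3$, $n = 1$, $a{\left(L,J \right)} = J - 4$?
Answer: $782$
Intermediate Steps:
$a{\left(L,J \right)} = -4 + J$
$q = 3$ ($q = \frac{1}{4 - 3} \cdot 3 = 1^{-1} \cdot 3 = 1 \cdot 3 = 3$)
$- 34 \left(q 1 - 26\right) = - 34 \left(3 \cdot 1 - 26\right) = - 34 \left(3 - 26\right) = \left(-34\right) \left(-23\right) = 782$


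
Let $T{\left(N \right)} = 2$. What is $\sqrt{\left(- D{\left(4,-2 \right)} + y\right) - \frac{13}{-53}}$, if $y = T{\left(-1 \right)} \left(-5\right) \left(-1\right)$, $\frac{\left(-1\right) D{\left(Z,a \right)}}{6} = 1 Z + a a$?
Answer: $\frac{21 \sqrt{371}}{53} \approx 7.6319$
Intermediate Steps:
$D{\left(Z,a \right)} = - 6 Z - 6 a^{2}$ ($D{\left(Z,a \right)} = - 6 \left(1 Z + a a\right) = - 6 \left(Z + a^{2}\right) = - 6 Z - 6 a^{2}$)
$y = 10$ ($y = 2 \left(-5\right) \left(-1\right) = \left(-10\right) \left(-1\right) = 10$)
$\sqrt{\left(- D{\left(4,-2 \right)} + y\right) - \frac{13}{-53}} = \sqrt{\left(- (\left(-6\right) 4 - 6 \left(-2\right)^{2}) + 10\right) - \frac{13}{-53}} = \sqrt{\left(- (-24 - 24) + 10\right) - - \frac{13}{53}} = \sqrt{\left(- (-24 - 24) + 10\right) + \frac{13}{53}} = \sqrt{\left(\left(-1\right) \left(-48\right) + 10\right) + \frac{13}{53}} = \sqrt{\left(48 + 10\right) + \frac{13}{53}} = \sqrt{58 + \frac{13}{53}} = \sqrt{\frac{3087}{53}} = \frac{21 \sqrt{371}}{53}$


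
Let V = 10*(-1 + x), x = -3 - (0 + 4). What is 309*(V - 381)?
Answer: -142449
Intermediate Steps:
x = -7 (x = -3 - 1*4 = -3 - 4 = -7)
V = -80 (V = 10*(-1 - 7) = 10*(-8) = -80)
309*(V - 381) = 309*(-80 - 381) = 309*(-461) = -142449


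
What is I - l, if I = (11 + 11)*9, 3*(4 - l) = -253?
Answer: 329/3 ≈ 109.67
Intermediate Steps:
l = 265/3 (l = 4 - ⅓*(-253) = 4 + 253/3 = 265/3 ≈ 88.333)
I = 198 (I = 22*9 = 198)
I - l = 198 - 1*265/3 = 198 - 265/3 = 329/3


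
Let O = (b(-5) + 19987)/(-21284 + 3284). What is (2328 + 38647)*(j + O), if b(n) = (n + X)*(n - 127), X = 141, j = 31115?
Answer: 183590278927/144 ≈ 1.2749e+9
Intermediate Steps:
b(n) = (-127 + n)*(141 + n) (b(n) = (n + 141)*(n - 127) = (141 + n)*(-127 + n) = (-127 + n)*(141 + n))
O = -407/3600 (O = ((-17907 + (-5)² + 14*(-5)) + 19987)/(-21284 + 3284) = ((-17907 + 25 - 70) + 19987)/(-18000) = (-17952 + 19987)*(-1/18000) = 2035*(-1/18000) = -407/3600 ≈ -0.11306)
(2328 + 38647)*(j + O) = (2328 + 38647)*(31115 - 407/3600) = 40975*(112013593/3600) = 183590278927/144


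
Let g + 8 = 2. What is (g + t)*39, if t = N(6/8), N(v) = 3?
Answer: -117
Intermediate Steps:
g = -6 (g = -8 + 2 = -6)
t = 3
(g + t)*39 = (-6 + 3)*39 = -3*39 = -117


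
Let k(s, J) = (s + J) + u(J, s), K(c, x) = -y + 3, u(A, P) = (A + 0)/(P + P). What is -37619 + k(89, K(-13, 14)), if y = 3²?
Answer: -3340707/89 ≈ -37536.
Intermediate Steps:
y = 9
u(A, P) = A/(2*P) (u(A, P) = A/((2*P)) = A*(1/(2*P)) = A/(2*P))
K(c, x) = -6 (K(c, x) = -1*9 + 3 = -9 + 3 = -6)
k(s, J) = J + s + J/(2*s) (k(s, J) = (s + J) + J/(2*s) = (J + s) + J/(2*s) = J + s + J/(2*s))
-37619 + k(89, K(-13, 14)) = -37619 + (-6 + 89 + (½)*(-6)/89) = -37619 + (-6 + 89 + (½)*(-6)*(1/89)) = -37619 + (-6 + 89 - 3/89) = -37619 + 7384/89 = -3340707/89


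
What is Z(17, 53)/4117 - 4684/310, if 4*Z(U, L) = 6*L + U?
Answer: -38516131/2552540 ≈ -15.089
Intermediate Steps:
Z(U, L) = U/4 + 3*L/2 (Z(U, L) = (6*L + U)/4 = (U + 6*L)/4 = U/4 + 3*L/2)
Z(17, 53)/4117 - 4684/310 = ((¼)*17 + (3/2)*53)/4117 - 4684/310 = (17/4 + 159/2)*(1/4117) - 4684*1/310 = (335/4)*(1/4117) - 2342/155 = 335/16468 - 2342/155 = -38516131/2552540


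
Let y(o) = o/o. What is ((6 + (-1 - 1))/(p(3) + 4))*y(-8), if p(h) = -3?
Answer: 4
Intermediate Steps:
y(o) = 1
((6 + (-1 - 1))/(p(3) + 4))*y(-8) = ((6 + (-1 - 1))/(-3 + 4))*1 = ((6 - 2)/1)*1 = (4*1)*1 = 4*1 = 4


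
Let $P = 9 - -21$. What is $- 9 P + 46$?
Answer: $-224$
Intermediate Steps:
$P = 30$ ($P = 9 + 21 = 30$)
$- 9 P + 46 = \left(-9\right) 30 + 46 = -270 + 46 = -224$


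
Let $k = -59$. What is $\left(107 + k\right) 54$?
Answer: $2592$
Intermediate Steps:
$\left(107 + k\right) 54 = \left(107 - 59\right) 54 = 48 \cdot 54 = 2592$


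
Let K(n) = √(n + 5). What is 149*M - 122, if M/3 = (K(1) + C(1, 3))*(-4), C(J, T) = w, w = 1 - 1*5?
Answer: 7030 - 1788*√6 ≈ 2650.3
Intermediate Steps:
w = -4 (w = 1 - 5 = -4)
C(J, T) = -4
K(n) = √(5 + n)
M = 48 - 12*√6 (M = 3*((√(5 + 1) - 4)*(-4)) = 3*((√6 - 4)*(-4)) = 3*((-4 + √6)*(-4)) = 3*(16 - 4*√6) = 48 - 12*√6 ≈ 18.606)
149*M - 122 = 149*(48 - 12*√6) - 122 = (7152 - 1788*√6) - 122 = 7030 - 1788*√6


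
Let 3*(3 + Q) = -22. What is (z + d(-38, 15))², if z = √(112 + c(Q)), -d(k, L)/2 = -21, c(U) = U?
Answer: (126 + √915)²/9 ≈ 2712.6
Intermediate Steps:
Q = -31/3 (Q = -3 + (⅓)*(-22) = -3 - 22/3 = -31/3 ≈ -10.333)
d(k, L) = 42 (d(k, L) = -2*(-21) = 42)
z = √915/3 (z = √(112 - 31/3) = √(305/3) = √915/3 ≈ 10.083)
(z + d(-38, 15))² = (√915/3 + 42)² = (42 + √915/3)²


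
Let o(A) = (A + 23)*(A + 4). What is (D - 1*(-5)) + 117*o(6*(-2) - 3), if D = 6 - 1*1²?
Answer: -10286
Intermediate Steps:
D = 5 (D = 6 - 1*1 = 6 - 1 = 5)
o(A) = (4 + A)*(23 + A) (o(A) = (23 + A)*(4 + A) = (4 + A)*(23 + A))
(D - 1*(-5)) + 117*o(6*(-2) - 3) = (5 - 1*(-5)) + 117*(92 + (6*(-2) - 3)² + 27*(6*(-2) - 3)) = (5 + 5) + 117*(92 + (-12 - 3)² + 27*(-12 - 3)) = 10 + 117*(92 + (-15)² + 27*(-15)) = 10 + 117*(92 + 225 - 405) = 10 + 117*(-88) = 10 - 10296 = -10286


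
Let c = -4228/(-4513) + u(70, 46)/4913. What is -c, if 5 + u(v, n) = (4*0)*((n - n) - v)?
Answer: -20749599/22172369 ≈ -0.93583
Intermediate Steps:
u(v, n) = -5 (u(v, n) = -5 + (4*0)*((n - n) - v) = -5 + 0*(0 - v) = -5 + 0*(-v) = -5 + 0 = -5)
c = 20749599/22172369 (c = -4228/(-4513) - 5/4913 = -4228*(-1/4513) - 5*1/4913 = 4228/4513 - 5/4913 = 20749599/22172369 ≈ 0.93583)
-c = -1*20749599/22172369 = -20749599/22172369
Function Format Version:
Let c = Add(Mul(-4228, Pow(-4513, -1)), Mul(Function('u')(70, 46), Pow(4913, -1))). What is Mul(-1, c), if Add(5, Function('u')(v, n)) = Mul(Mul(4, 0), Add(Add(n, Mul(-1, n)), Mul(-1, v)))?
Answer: Rational(-20749599, 22172369) ≈ -0.93583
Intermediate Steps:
Function('u')(v, n) = -5 (Function('u')(v, n) = Add(-5, Mul(Mul(4, 0), Add(Add(n, Mul(-1, n)), Mul(-1, v)))) = Add(-5, Mul(0, Add(0, Mul(-1, v)))) = Add(-5, Mul(0, Mul(-1, v))) = Add(-5, 0) = -5)
c = Rational(20749599, 22172369) (c = Add(Mul(-4228, Pow(-4513, -1)), Mul(-5, Pow(4913, -1))) = Add(Mul(-4228, Rational(-1, 4513)), Mul(-5, Rational(1, 4913))) = Add(Rational(4228, 4513), Rational(-5, 4913)) = Rational(20749599, 22172369) ≈ 0.93583)
Mul(-1, c) = Mul(-1, Rational(20749599, 22172369)) = Rational(-20749599, 22172369)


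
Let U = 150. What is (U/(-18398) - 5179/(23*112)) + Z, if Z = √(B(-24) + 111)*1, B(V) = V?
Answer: -47834821/23696624 + √87 ≈ 7.3087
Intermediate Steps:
Z = √87 (Z = √(-24 + 111)*1 = √87*1 = √87 ≈ 9.3274)
(U/(-18398) - 5179/(23*112)) + Z = (150/(-18398) - 5179/(23*112)) + √87 = (150*(-1/18398) - 5179/2576) + √87 = (-75/9199 - 5179*1/2576) + √87 = (-75/9199 - 5179/2576) + √87 = -47834821/23696624 + √87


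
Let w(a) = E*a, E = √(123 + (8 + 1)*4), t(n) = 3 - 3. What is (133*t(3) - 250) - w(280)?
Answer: -250 - 280*√159 ≈ -3780.7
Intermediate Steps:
t(n) = 0
E = √159 (E = √(123 + 9*4) = √(123 + 36) = √159 ≈ 12.610)
w(a) = a*√159 (w(a) = √159*a = a*√159)
(133*t(3) - 250) - w(280) = (133*0 - 250) - 280*√159 = (0 - 250) - 280*√159 = -250 - 280*√159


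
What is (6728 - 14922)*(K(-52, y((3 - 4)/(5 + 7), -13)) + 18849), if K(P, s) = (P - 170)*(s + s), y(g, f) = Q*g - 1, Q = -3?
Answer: -157177308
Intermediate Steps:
y(g, f) = -1 - 3*g (y(g, f) = -3*g - 1 = -1 - 3*g)
K(P, s) = 2*s*(-170 + P) (K(P, s) = (-170 + P)*(2*s) = 2*s*(-170 + P))
(6728 - 14922)*(K(-52, y((3 - 4)/(5 + 7), -13)) + 18849) = (6728 - 14922)*(2*(-1 - 3*(3 - 4)/(5 + 7))*(-170 - 52) + 18849) = -8194*(2*(-1 - (-3)/12)*(-222) + 18849) = -8194*(2*(-1 - 3*(-1/12))*(-222) + 18849) = -8194*(2*(-1 + ¼)*(-222) + 18849) = -8194*(2*(-¾)*(-222) + 18849) = -8194*(333 + 18849) = -8194*19182 = -157177308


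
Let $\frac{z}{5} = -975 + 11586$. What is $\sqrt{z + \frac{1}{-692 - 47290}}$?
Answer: $\frac{\sqrt{122147058101838}}{47982} \approx 230.34$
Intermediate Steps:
$z = 53055$ ($z = 5 \left(-975 + 11586\right) = 5 \cdot 10611 = 53055$)
$\sqrt{z + \frac{1}{-692 - 47290}} = \sqrt{53055 + \frac{1}{-692 - 47290}} = \sqrt{53055 + \frac{1}{-47982}} = \sqrt{53055 - \frac{1}{47982}} = \sqrt{\frac{2545685009}{47982}} = \frac{\sqrt{122147058101838}}{47982}$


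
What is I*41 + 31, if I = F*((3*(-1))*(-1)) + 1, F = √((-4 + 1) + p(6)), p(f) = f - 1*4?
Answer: 72 + 123*I ≈ 72.0 + 123.0*I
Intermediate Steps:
p(f) = -4 + f (p(f) = f - 4 = -4 + f)
F = I (F = √((-4 + 1) + (-4 + 6)) = √(-3 + 2) = √(-1) = I ≈ 1.0*I)
I = 1 + 3*I (I = I*((3*(-1))*(-1)) + 1 = I*(-3*(-1)) + 1 = I*3 + 1 = 3*I + 1 = 1 + 3*I ≈ 1.0 + 3.0*I)
I*41 + 31 = (1 + 3*I)*41 + 31 = (41 + 123*I) + 31 = 72 + 123*I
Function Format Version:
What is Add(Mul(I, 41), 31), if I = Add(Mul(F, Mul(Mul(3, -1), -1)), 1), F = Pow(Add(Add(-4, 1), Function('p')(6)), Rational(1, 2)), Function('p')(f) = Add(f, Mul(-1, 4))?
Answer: Add(72, Mul(123, I)) ≈ Add(72.000, Mul(123.00, I))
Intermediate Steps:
Function('p')(f) = Add(-4, f) (Function('p')(f) = Add(f, -4) = Add(-4, f))
F = I (F = Pow(Add(Add(-4, 1), Add(-4, 6)), Rational(1, 2)) = Pow(Add(-3, 2), Rational(1, 2)) = Pow(-1, Rational(1, 2)) = I ≈ Mul(1.0000, I))
I = Add(1, Mul(3, I)) (I = Add(Mul(I, Mul(Mul(3, -1), -1)), 1) = Add(Mul(I, Mul(-3, -1)), 1) = Add(Mul(I, 3), 1) = Add(Mul(3, I), 1) = Add(1, Mul(3, I)) ≈ Add(1.0000, Mul(3.0000, I)))
Add(Mul(I, 41), 31) = Add(Mul(Add(1, Mul(3, I)), 41), 31) = Add(Add(41, Mul(123, I)), 31) = Add(72, Mul(123, I))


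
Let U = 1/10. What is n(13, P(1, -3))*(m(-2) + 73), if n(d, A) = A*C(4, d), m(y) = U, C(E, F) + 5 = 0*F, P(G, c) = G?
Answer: -731/2 ≈ -365.50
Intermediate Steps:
C(E, F) = -5 (C(E, F) = -5 + 0*F = -5 + 0 = -5)
U = 1/10 ≈ 0.10000
m(y) = 1/10
n(d, A) = -5*A (n(d, A) = A*(-5) = -5*A)
n(13, P(1, -3))*(m(-2) + 73) = (-5*1)*(1/10 + 73) = -5*731/10 = -731/2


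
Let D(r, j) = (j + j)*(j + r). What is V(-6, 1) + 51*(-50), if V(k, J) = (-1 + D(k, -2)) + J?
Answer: -2518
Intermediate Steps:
D(r, j) = 2*j*(j + r) (D(r, j) = (2*j)*(j + r) = 2*j*(j + r))
V(k, J) = 7 + J - 4*k (V(k, J) = (-1 + 2*(-2)*(-2 + k)) + J = (-1 + (8 - 4*k)) + J = (7 - 4*k) + J = 7 + J - 4*k)
V(-6, 1) + 51*(-50) = (7 + 1 - 4*(-6)) + 51*(-50) = (7 + 1 + 24) - 2550 = 32 - 2550 = -2518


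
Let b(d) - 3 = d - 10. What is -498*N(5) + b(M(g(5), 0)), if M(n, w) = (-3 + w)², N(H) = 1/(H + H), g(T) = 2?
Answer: -239/5 ≈ -47.800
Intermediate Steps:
N(H) = 1/(2*H)
b(d) = -7 + d (b(d) = 3 + (d - 10) = 3 + (-10 + d) = -7 + d)
-498*N(5) + b(M(g(5), 0)) = -249/5 + (-7 + (-3 + 0)²) = -249/5 + (-7 + (-3)²) = -498*⅒ + (-7 + 9) = -249/5 + 2 = -239/5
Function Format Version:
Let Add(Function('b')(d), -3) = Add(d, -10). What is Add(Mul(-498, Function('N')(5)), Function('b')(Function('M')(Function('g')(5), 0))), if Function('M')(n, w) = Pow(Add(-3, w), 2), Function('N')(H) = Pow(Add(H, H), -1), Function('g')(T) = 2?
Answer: Rational(-239, 5) ≈ -47.800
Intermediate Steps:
Function('N')(H) = Mul(Rational(1, 2), Pow(H, -1)) (Function('N')(H) = Pow(Mul(2, H), -1) = Mul(Rational(1, 2), Pow(H, -1)))
Function('b')(d) = Add(-7, d) (Function('b')(d) = Add(3, Add(d, -10)) = Add(3, Add(-10, d)) = Add(-7, d))
Add(Mul(-498, Function('N')(5)), Function('b')(Function('M')(Function('g')(5), 0))) = Add(Mul(-498, Mul(Rational(1, 2), Pow(5, -1))), Add(-7, Pow(Add(-3, 0), 2))) = Add(Mul(-498, Mul(Rational(1, 2), Rational(1, 5))), Add(-7, Pow(-3, 2))) = Add(Mul(-498, Rational(1, 10)), Add(-7, 9)) = Add(Rational(-249, 5), 2) = Rational(-239, 5)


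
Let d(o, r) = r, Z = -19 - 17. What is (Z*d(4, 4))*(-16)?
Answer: 2304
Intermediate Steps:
Z = -36
(Z*d(4, 4))*(-16) = -36*4*(-16) = -144*(-16) = 2304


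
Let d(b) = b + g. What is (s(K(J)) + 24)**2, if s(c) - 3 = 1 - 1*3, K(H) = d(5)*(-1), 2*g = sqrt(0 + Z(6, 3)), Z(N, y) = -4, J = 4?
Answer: 625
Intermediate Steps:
g = I (g = sqrt(0 - 4)/2 = sqrt(-4)/2 = (2*I)/2 = I ≈ 1.0*I)
d(b) = I + b (d(b) = b + I = I + b)
K(H) = -5 - I (K(H) = (I + 5)*(-1) = (5 + I)*(-1) = -5 - I)
s(c) = 1 (s(c) = 3 + (1 - 1*3) = 3 + (1 - 3) = 3 - 2 = 1)
(s(K(J)) + 24)**2 = (1 + 24)**2 = 25**2 = 625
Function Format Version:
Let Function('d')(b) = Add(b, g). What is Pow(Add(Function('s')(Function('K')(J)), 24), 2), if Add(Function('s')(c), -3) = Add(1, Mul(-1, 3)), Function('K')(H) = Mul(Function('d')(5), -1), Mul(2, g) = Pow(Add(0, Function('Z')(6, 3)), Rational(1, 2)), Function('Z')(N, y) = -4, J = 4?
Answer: 625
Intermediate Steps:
g = I (g = Mul(Rational(1, 2), Pow(Add(0, -4), Rational(1, 2))) = Mul(Rational(1, 2), Pow(-4, Rational(1, 2))) = Mul(Rational(1, 2), Mul(2, I)) = I ≈ Mul(1.0000, I))
Function('d')(b) = Add(I, b) (Function('d')(b) = Add(b, I) = Add(I, b))
Function('K')(H) = Add(-5, Mul(-1, I)) (Function('K')(H) = Mul(Add(I, 5), -1) = Mul(Add(5, I), -1) = Add(-5, Mul(-1, I)))
Function('s')(c) = 1 (Function('s')(c) = Add(3, Add(1, Mul(-1, 3))) = Add(3, Add(1, -3)) = Add(3, -2) = 1)
Pow(Add(Function('s')(Function('K')(J)), 24), 2) = Pow(Add(1, 24), 2) = Pow(25, 2) = 625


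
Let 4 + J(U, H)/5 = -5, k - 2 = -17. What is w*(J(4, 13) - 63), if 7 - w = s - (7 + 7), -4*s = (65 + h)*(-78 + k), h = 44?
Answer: 271431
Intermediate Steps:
k = -15 (k = 2 - 17 = -15)
s = 10137/4 (s = -(65 + 44)*(-78 - 15)/4 = -109*(-93)/4 = -¼*(-10137) = 10137/4 ≈ 2534.3)
J(U, H) = -45 (J(U, H) = -20 + 5*(-5) = -20 - 25 = -45)
w = -10053/4 (w = 7 - (10137/4 - (7 + 7)) = 7 - (10137/4 - 14) = 7 - 1*10081/4 = 7 - 10081/4 = -10053/4 ≈ -2513.3)
w*(J(4, 13) - 63) = -10053*(-45 - 63)/4 = -10053/4*(-108) = 271431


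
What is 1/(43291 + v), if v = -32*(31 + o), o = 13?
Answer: 1/41883 ≈ 2.3876e-5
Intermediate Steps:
v = -1408 (v = -32*(31 + 13) = -32*44 = -1408)
1/(43291 + v) = 1/(43291 - 1408) = 1/41883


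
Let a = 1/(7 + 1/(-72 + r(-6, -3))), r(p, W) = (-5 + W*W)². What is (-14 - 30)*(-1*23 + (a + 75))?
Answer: -897072/391 ≈ -2294.3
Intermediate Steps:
r(p, W) = (-5 + W²)²
a = 56/391 (a = 1/(7 + 1/(-72 + (-5 + (-3)²)²)) = 1/(7 + 1/(-72 + (-5 + 9)²)) = 1/(7 + 1/(-72 + 4²)) = 1/(7 + 1/(-72 + 16)) = 1/(7 + 1/(-56)) = 1/(7 - 1/56) = 1/(391/56) = 56/391 ≈ 0.14322)
(-14 - 30)*(-1*23 + (a + 75)) = (-14 - 30)*(-1*23 + (56/391 + 75)) = -44*(-23 + 29381/391) = -44*20388/391 = -897072/391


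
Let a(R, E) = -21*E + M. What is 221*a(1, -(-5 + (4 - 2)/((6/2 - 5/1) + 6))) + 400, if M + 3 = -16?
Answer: -49367/2 ≈ -24684.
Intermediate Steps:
M = -19 (M = -3 - 16 = -19)
a(R, E) = -19 - 21*E (a(R, E) = -21*E - 19 = -19 - 21*E)
221*a(1, -(-5 + (4 - 2)/((6/2 - 5/1) + 6))) + 400 = 221*(-19 - (-21)*(-5 + (4 - 2)/((6/2 - 5/1) + 6))) + 400 = 221*(-19 - (-21)*(-5 + 2/((6*(½) - 5*1) + 6))) + 400 = 221*(-19 - (-21)*(-5 + 2/((3 - 5) + 6))) + 400 = 221*(-19 - (-21)*(-5 + 2/(-2 + 6))) + 400 = 221*(-19 - (-21)*(-5 + 2/4)) + 400 = 221*(-19 - (-21)*(-5 + 2*(¼))) + 400 = 221*(-19 - (-21)*(-5 + ½)) + 400 = 221*(-19 - (-21)*(-9)/2) + 400 = 221*(-19 - 21*9/2) + 400 = 221*(-19 - 189/2) + 400 = 221*(-227/2) + 400 = -50167/2 + 400 = -49367/2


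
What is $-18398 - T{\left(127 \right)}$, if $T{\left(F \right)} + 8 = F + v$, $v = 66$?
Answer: $-18583$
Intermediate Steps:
$T{\left(F \right)} = 58 + F$ ($T{\left(F \right)} = -8 + \left(F + 66\right) = -8 + \left(66 + F\right) = 58 + F$)
$-18398 - T{\left(127 \right)} = -18398 - \left(58 + 127\right) = -18398 - 185 = -18583$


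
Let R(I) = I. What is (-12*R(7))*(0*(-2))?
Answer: 0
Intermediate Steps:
(-12*R(7))*(0*(-2)) = (-12*7)*(0*(-2)) = -84*0 = 0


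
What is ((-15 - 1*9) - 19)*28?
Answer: -1204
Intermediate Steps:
((-15 - 1*9) - 19)*28 = ((-15 - 9) - 19)*28 = (-24 - 19)*28 = -43*28 = -1204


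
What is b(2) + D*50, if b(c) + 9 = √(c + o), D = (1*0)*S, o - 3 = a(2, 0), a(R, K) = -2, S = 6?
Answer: -9 + √3 ≈ -7.2680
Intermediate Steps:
o = 1 (o = 3 - 2 = 1)
D = 0 (D = (1*0)*6 = 0*6 = 0)
b(c) = -9 + √(1 + c) (b(c) = -9 + √(c + 1) = -9 + √(1 + c))
b(2) + D*50 = (-9 + √(1 + 2)) + 0*50 = (-9 + √3) + 0 = -9 + √3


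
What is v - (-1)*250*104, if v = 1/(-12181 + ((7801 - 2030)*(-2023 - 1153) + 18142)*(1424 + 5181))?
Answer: 3144471755125999/120941221351 ≈ 26000.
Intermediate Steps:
v = -1/120941221351 (v = 1/(-12181 + (5771*(-3176) + 18142)*6605) = 1/(-12181 + (-18328696 + 18142)*6605) = 1/(-12181 - 18310554*6605) = 1/(-12181 - 120941209170) = 1/(-120941221351) = -1/120941221351 ≈ -8.2685e-12)
v - (-1)*250*104 = -1/120941221351 - (-1)*250*104 = -1/120941221351 - (-1)*26000 = -1/120941221351 - 1*(-26000) = -1/120941221351 + 26000 = 3144471755125999/120941221351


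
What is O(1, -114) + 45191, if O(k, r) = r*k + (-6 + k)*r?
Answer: 45647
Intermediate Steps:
O(k, r) = k*r + r*(-6 + k)
O(1, -114) + 45191 = 2*(-114)*(-3 + 1) + 45191 = 2*(-114)*(-2) + 45191 = 456 + 45191 = 45647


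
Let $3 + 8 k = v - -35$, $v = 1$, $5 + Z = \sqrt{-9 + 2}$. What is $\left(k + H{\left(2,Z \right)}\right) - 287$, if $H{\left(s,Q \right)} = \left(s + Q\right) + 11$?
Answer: $- \frac{2199}{8} + i \sqrt{7} \approx -274.88 + 2.6458 i$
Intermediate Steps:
$Z = -5 + i \sqrt{7}$ ($Z = -5 + \sqrt{-9 + 2} = -5 + \sqrt{-7} = -5 + i \sqrt{7} \approx -5.0 + 2.6458 i$)
$H{\left(s,Q \right)} = 11 + Q + s$ ($H{\left(s,Q \right)} = \left(Q + s\right) + 11 = 11 + Q + s$)
$k = \frac{33}{8}$ ($k = - \frac{3}{8} + \frac{1 - -35}{8} = - \frac{3}{8} + \frac{1 + 35}{8} = - \frac{3}{8} + \frac{1}{8} \cdot 36 = - \frac{3}{8} + \frac{9}{2} = \frac{33}{8} \approx 4.125$)
$\left(k + H{\left(2,Z \right)}\right) - 287 = \left(\frac{33}{8} + \left(11 - \left(5 - i \sqrt{7}\right) + 2\right)\right) - 287 = \left(\frac{33}{8} + \left(8 + i \sqrt{7}\right)\right) - 287 = \left(\frac{97}{8} + i \sqrt{7}\right) - 287 = - \frac{2199}{8} + i \sqrt{7}$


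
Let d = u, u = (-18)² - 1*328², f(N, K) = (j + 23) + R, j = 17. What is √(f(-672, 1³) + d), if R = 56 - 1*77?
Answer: I*√107241 ≈ 327.48*I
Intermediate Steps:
R = -21 (R = 56 - 77 = -21)
f(N, K) = 19 (f(N, K) = (17 + 23) - 21 = 40 - 21 = 19)
u = -107260 (u = 324 - 1*107584 = 324 - 107584 = -107260)
d = -107260
√(f(-672, 1³) + d) = √(19 - 107260) = √(-107241) = I*√107241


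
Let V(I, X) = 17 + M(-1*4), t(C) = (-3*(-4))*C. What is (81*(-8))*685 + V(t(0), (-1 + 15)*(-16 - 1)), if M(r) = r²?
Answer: -443847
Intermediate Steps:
t(C) = 12*C
V(I, X) = 33 (V(I, X) = 17 + (-1*4)² = 17 + (-4)² = 17 + 16 = 33)
(81*(-8))*685 + V(t(0), (-1 + 15)*(-16 - 1)) = (81*(-8))*685 + 33 = -648*685 + 33 = -443880 + 33 = -443847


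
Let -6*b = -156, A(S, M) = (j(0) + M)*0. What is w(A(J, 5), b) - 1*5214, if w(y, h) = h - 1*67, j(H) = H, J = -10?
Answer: -5255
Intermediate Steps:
A(S, M) = 0 (A(S, M) = (0 + M)*0 = M*0 = 0)
b = 26 (b = -1/6*(-156) = 26)
w(y, h) = -67 + h (w(y, h) = h - 67 = -67 + h)
w(A(J, 5), b) - 1*5214 = (-67 + 26) - 1*5214 = -41 - 5214 = -5255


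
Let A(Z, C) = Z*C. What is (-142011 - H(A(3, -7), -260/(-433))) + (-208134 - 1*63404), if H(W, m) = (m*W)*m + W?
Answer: -77530531592/187489 ≈ -4.1352e+5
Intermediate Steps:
A(Z, C) = C*Z
H(W, m) = W + W*m² (H(W, m) = (W*m)*m + W = W*m² + W = W + W*m²)
(-142011 - H(A(3, -7), -260/(-433))) + (-208134 - 1*63404) = (-142011 - (-7*3)*(1 + (-260/(-433))²)) + (-208134 - 1*63404) = (-142011 - (-21)*(1 + (-260*(-1/433))²)) + (-208134 - 63404) = (-142011 - (-21)*(1 + (260/433)²)) - 271538 = (-142011 - (-21)*(1 + 67600/187489)) - 271538 = (-142011 - (-21)*255089/187489) - 271538 = (-142011 - 1*(-5356869/187489)) - 271538 = (-142011 + 5356869/187489) - 271538 = -26620143510/187489 - 271538 = -77530531592/187489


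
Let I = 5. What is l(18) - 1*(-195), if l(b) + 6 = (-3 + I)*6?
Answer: 201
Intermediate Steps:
l(b) = 6 (l(b) = -6 + (-3 + 5)*6 = -6 + 2*6 = -6 + 12 = 6)
l(18) - 1*(-195) = 6 - 1*(-195) = 6 + 195 = 201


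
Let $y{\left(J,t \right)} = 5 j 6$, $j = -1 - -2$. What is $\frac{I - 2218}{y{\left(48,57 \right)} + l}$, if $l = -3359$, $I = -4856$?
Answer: $\frac{7074}{3329} \approx 2.125$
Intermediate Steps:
$j = 1$ ($j = -1 + 2 = 1$)
$y{\left(J,t \right)} = 30$ ($y{\left(J,t \right)} = 5 \cdot 1 \cdot 6 = 5 \cdot 6 = 30$)
$\frac{I - 2218}{y{\left(48,57 \right)} + l} = \frac{-4856 - 2218}{30 - 3359} = - \frac{7074}{-3329} = \left(-7074\right) \left(- \frac{1}{3329}\right) = \frac{7074}{3329}$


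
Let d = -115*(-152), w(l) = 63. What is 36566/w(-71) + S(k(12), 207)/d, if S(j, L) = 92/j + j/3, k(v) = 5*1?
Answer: 3195874721/5506200 ≈ 580.41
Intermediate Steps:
k(v) = 5
S(j, L) = 92/j + j/3 (S(j, L) = 92/j + j*(⅓) = 92/j + j/3)
d = 17480
36566/w(-71) + S(k(12), 207)/d = 36566/63 + (92/5 + (⅓)*5)/17480 = 36566*(1/63) + (92*(⅕) + 5/3)*(1/17480) = 36566/63 + (92/5 + 5/3)*(1/17480) = 36566/63 + (301/15)*(1/17480) = 36566/63 + 301/262200 = 3195874721/5506200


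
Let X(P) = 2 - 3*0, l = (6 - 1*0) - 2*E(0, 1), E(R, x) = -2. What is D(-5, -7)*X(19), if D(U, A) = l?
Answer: 20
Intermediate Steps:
l = 10 (l = (6 - 1*0) - 2*(-2) = (6 + 0) + 4 = 6 + 4 = 10)
D(U, A) = 10
X(P) = 2 (X(P) = 2 + 0 = 2)
D(-5, -7)*X(19) = 10*2 = 20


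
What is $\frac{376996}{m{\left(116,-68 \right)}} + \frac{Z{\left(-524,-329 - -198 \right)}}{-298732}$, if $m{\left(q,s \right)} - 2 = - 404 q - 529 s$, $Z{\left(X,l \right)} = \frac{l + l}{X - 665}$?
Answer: $- \frac{33476524319947}{967011167430} \approx -34.619$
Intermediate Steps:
$Z{\left(X,l \right)} = \frac{2 l}{-665 + X}$
$m{\left(q,s \right)} = 2 - 529 s - 404 q$ ($m{\left(q,s \right)} = 2 - \left(404 q + 529 s\right) = 2 - 529 s - 404 q$)
$\frac{376996}{m{\left(116,-68 \right)}} + \frac{Z{\left(-524,-329 - -198 \right)}}{-298732} = \frac{376996}{2 - -35972 - 46864} + \frac{2 \left(-329 - -198\right) \frac{1}{-665 - 524}}{-298732} = \frac{376996}{2 + 35972 - 46864} + \frac{2 \left(-329 + 198\right)}{-1189} \left(- \frac{1}{298732}\right) = \frac{376996}{-10890} + 2 \left(-131\right) \left(- \frac{1}{1189}\right) \left(- \frac{1}{298732}\right) = 376996 \left(- \frac{1}{10890}\right) + \frac{262}{1189} \left(- \frac{1}{298732}\right) = - \frac{188498}{5445} - \frac{131}{177596174} = - \frac{33476524319947}{967011167430}$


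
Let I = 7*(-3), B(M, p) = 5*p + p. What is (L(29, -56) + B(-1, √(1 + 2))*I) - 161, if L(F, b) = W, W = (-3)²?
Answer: -152 - 126*√3 ≈ -370.24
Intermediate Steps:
B(M, p) = 6*p
W = 9
L(F, b) = 9
I = -21
(L(29, -56) + B(-1, √(1 + 2))*I) - 161 = (9 + (6*√(1 + 2))*(-21)) - 161 = (9 + (6*√3)*(-21)) - 161 = (9 - 126*√3) - 161 = -152 - 126*√3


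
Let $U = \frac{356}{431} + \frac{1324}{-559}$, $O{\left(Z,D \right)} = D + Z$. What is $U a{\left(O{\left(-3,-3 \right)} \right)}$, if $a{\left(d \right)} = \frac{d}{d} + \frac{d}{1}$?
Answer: $\frac{1858200}{240929} \approx 7.7126$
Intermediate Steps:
$a{\left(d \right)} = 1 + d$ ($a{\left(d \right)} = 1 + d 1 = 1 + d$)
$U = - \frac{371640}{240929}$ ($U = 356 \cdot \frac{1}{431} + 1324 \left(- \frac{1}{559}\right) = \frac{356}{431} - \frac{1324}{559} = - \frac{371640}{240929} \approx -1.5425$)
$U a{\left(O{\left(-3,-3 \right)} \right)} = - \frac{371640 \left(1 - 6\right)}{240929} = \left(- \frac{371640}{240929}\right) \left(-5\right) = \frac{1858200}{240929}$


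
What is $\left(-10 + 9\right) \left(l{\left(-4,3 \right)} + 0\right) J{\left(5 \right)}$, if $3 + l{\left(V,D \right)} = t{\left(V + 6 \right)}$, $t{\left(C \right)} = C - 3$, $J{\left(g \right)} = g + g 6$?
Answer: $140$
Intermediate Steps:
$J{\left(g \right)} = 7 g$ ($J{\left(g \right)} = g + 6 g = 7 g$)
$t{\left(C \right)} = -3 + C$
$l{\left(V,D \right)} = V$ ($l{\left(V,D \right)} = -3 + \left(-3 + \left(V + 6\right)\right) = -3 + \left(-3 + \left(6 + V\right)\right) = -3 + \left(3 + V\right) = V$)
$\left(-10 + 9\right) \left(l{\left(-4,3 \right)} + 0\right) J{\left(5 \right)} = \left(-10 + 9\right) \left(-4 + 0\right) 7 \cdot 5 = \left(-1\right) \left(-4\right) 35 = 4 \cdot 35 = 140$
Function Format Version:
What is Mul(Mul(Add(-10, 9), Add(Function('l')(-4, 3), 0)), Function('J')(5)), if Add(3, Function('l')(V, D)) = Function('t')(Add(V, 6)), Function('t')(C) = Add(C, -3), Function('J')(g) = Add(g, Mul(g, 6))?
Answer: 140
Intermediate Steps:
Function('J')(g) = Mul(7, g) (Function('J')(g) = Add(g, Mul(6, g)) = Mul(7, g))
Function('t')(C) = Add(-3, C)
Function('l')(V, D) = V (Function('l')(V, D) = Add(-3, Add(-3, Add(V, 6))) = Add(-3, Add(-3, Add(6, V))) = Add(-3, Add(3, V)) = V)
Mul(Mul(Add(-10, 9), Add(Function('l')(-4, 3), 0)), Function('J')(5)) = Mul(Mul(Add(-10, 9), Add(-4, 0)), Mul(7, 5)) = Mul(Mul(-1, -4), 35) = Mul(4, 35) = 140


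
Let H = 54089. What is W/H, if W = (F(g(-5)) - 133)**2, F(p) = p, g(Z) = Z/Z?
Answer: 17424/54089 ≈ 0.32214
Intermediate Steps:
g(Z) = 1
W = 17424 (W = (1 - 133)**2 = (-132)**2 = 17424)
W/H = 17424/54089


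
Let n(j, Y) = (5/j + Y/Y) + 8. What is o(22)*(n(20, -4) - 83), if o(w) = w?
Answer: -3245/2 ≈ -1622.5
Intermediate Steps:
n(j, Y) = 9 + 5/j (n(j, Y) = (5/j + 1) + 8 = (1 + 5/j) + 8 = 9 + 5/j)
o(22)*(n(20, -4) - 83) = 22*((9 + 5/20) - 83) = 22*((9 + 5*(1/20)) - 83) = 22*((9 + ¼) - 83) = 22*(37/4 - 83) = 22*(-295/4) = -3245/2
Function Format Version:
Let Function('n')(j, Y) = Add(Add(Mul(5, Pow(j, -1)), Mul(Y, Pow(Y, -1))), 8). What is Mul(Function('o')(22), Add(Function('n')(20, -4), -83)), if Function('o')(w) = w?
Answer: Rational(-3245, 2) ≈ -1622.5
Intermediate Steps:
Function('n')(j, Y) = Add(9, Mul(5, Pow(j, -1))) (Function('n')(j, Y) = Add(Add(Mul(5, Pow(j, -1)), 1), 8) = Add(Add(1, Mul(5, Pow(j, -1))), 8) = Add(9, Mul(5, Pow(j, -1))))
Mul(Function('o')(22), Add(Function('n')(20, -4), -83)) = Mul(22, Add(Add(9, Mul(5, Pow(20, -1))), -83)) = Mul(22, Add(Add(9, Mul(5, Rational(1, 20))), -83)) = Mul(22, Add(Add(9, Rational(1, 4)), -83)) = Mul(22, Add(Rational(37, 4), -83)) = Mul(22, Rational(-295, 4)) = Rational(-3245, 2)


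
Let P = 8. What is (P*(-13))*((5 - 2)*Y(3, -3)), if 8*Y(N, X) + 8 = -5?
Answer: 507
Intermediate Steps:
Y(N, X) = -13/8 (Y(N, X) = -1 + (⅛)*(-5) = -1 - 5/8 = -13/8)
(P*(-13))*((5 - 2)*Y(3, -3)) = (8*(-13))*((5 - 2)*(-13/8)) = -312*(-13)/8 = -104*(-39/8) = 507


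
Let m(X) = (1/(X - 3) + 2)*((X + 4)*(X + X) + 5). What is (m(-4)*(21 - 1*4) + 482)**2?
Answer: 20061441/49 ≈ 4.0942e+5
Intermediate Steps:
m(X) = (2 + 1/(-3 + X))*(5 + 2*X*(4 + X)) (m(X) = (1/(-3 + X) + 2)*((4 + X)*(2*X) + 5) = (2 + 1/(-3 + X))*(2*X*(4 + X) + 5) = (2 + 1/(-3 + X))*(5 + 2*X*(4 + X)))
(m(-4)*(21 - 1*4) + 482)**2 = (((-25 - 30*(-4) + 4*(-4)**3 + 6*(-4)**2)/(-3 - 4))*(21 - 1*4) + 482)**2 = (((-25 + 120 + 4*(-64) + 6*16)/(-7))*(21 - 4) + 482)**2 = (-(-25 + 120 - 256 + 96)/7*17 + 482)**2 = (-1/7*(-65)*17 + 482)**2 = ((65/7)*17 + 482)**2 = (1105/7 + 482)**2 = (4479/7)**2 = 20061441/49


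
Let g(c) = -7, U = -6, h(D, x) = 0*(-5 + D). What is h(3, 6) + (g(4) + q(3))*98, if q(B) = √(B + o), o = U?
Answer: -686 + 98*I*√3 ≈ -686.0 + 169.74*I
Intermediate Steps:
h(D, x) = 0
o = -6
q(B) = √(-6 + B) (q(B) = √(B - 6) = √(-6 + B))
h(3, 6) + (g(4) + q(3))*98 = 0 + (-7 + √(-6 + 3))*98 = 0 + (-7 + √(-3))*98 = 0 + (-7 + I*√3)*98 = 0 + (-686 + 98*I*√3) = -686 + 98*I*√3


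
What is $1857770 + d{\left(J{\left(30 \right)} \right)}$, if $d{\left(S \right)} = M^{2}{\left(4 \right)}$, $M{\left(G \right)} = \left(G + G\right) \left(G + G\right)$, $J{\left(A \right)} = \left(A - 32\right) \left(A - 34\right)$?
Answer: $1861866$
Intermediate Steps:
$J{\left(A \right)} = \left(-34 + A\right) \left(-32 + A\right)$ ($J{\left(A \right)} = \left(-32 + A\right) \left(-34 + A\right) = \left(-34 + A\right) \left(-32 + A\right)$)
$M{\left(G \right)} = 4 G^{2}$ ($M{\left(G \right)} = 2 G 2 G = 4 G^{2}$)
$d{\left(S \right)} = 4096$ ($d{\left(S \right)} = \left(4 \cdot 4^{2}\right)^{2} = \left(4 \cdot 16\right)^{2} = 64^{2} = 4096$)
$1857770 + d{\left(J{\left(30 \right)} \right)} = 1857770 + 4096 = 1861866$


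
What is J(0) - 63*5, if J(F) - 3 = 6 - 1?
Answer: -307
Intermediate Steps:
J(F) = 8 (J(F) = 3 + (6 - 1) = 3 + 5 = 8)
J(0) - 63*5 = 8 - 63*5 = 8 - 315 = -307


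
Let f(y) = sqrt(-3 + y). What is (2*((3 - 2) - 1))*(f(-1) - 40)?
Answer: 0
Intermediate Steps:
(2*((3 - 2) - 1))*(f(-1) - 40) = (2*((3 - 2) - 1))*(sqrt(-3 - 1) - 40) = (2*(1 - 1))*(sqrt(-4) - 40) = (2*0)*(2*I - 40) = 0*(-40 + 2*I) = 0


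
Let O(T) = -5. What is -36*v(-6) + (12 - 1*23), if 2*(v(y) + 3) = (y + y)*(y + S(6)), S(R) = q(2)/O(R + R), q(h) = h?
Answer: -6427/5 ≈ -1285.4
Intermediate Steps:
S(R) = -2/5 (S(R) = 2/(-5) = 2*(-1/5) = -2/5)
v(y) = -3 + y*(-2/5 + y) (v(y) = -3 + ((y + y)*(y - 2/5))/2 = -3 + ((2*y)*(-2/5 + y))/2 = -3 + (2*y*(-2/5 + y))/2 = -3 + y*(-2/5 + y))
-36*v(-6) + (12 - 1*23) = -36*(-3 + (-6)**2 - 2/5*(-6)) + (12 - 1*23) = -36*(-3 + 36 + 12/5) + (12 - 23) = -36*177/5 - 11 = -6372/5 - 11 = -6427/5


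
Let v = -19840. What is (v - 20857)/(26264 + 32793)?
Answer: -40697/59057 ≈ -0.68911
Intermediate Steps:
(v - 20857)/(26264 + 32793) = (-19840 - 20857)/(26264 + 32793) = -40697/59057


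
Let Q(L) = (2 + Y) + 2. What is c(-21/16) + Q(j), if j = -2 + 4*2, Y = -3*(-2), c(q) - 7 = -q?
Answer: 293/16 ≈ 18.313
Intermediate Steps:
c(q) = 7 - q
Y = 6
j = 6 (j = -2 + 8 = 6)
Q(L) = 10 (Q(L) = (2 + 6) + 2 = 8 + 2 = 10)
c(-21/16) + Q(j) = (7 - (-21)/16) + 10 = (7 - 1*(-21/16)) + 10 = (7 + 21/16) + 10 = 133/16 + 10 = 293/16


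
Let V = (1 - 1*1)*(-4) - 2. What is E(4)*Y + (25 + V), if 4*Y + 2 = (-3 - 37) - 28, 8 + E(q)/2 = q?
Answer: 163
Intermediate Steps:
V = -2 (V = (1 - 1)*(-4) - 2 = 0*(-4) - 2 = 0 - 2 = -2)
E(q) = -16 + 2*q
Y = -35/2 (Y = -1/2 + ((-3 - 37) - 28)/4 = -1/2 + (-40 - 28)/4 = -1/2 + (1/4)*(-68) = -1/2 - 17 = -35/2 ≈ -17.500)
E(4)*Y + (25 + V) = (-16 + 2*4)*(-35/2) + (25 - 2) = (-16 + 8)*(-35/2) + 23 = -8*(-35/2) + 23 = 140 + 23 = 163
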